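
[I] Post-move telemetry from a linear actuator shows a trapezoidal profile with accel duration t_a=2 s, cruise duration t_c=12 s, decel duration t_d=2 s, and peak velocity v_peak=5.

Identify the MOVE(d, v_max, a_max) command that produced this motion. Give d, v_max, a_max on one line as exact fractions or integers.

a_max = 5/2
d_a = ½·5·2 = 5; d_c = 5·12 = 60
d = 2·5 + 60 = 70
t_c = 12 > 0 → v_max = v_peak = 5

d=70 v_max=5 a_max=5/2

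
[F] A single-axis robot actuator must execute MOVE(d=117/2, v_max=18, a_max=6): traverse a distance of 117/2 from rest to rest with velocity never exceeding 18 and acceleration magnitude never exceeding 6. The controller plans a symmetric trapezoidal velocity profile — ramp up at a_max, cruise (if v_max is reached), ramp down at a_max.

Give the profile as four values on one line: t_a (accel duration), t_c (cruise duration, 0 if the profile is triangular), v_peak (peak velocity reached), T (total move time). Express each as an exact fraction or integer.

vₘ²/aₘ = 18²/6 = 54
117/2 ≥ 54 so v_max reached
t_a = 18/6 = 3; v_peak = 18
d_cruise = 117/2 − 54 = 9/2; t_c = (9/2)/18 = 1/4
T = 2·3 + 1/4 = 25/4

t_a=3 t_c=1/4 v_peak=18 T=25/4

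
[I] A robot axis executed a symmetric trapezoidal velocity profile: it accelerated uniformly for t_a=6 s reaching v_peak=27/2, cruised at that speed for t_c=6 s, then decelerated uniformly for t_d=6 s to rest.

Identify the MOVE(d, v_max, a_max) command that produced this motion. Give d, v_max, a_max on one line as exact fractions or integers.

a_max = (27/2)/6 = 9/4
d_a = ½·27/2·6 = 81/2; d_c = 27/2·6 = 81
d = 2·81/2 + 81 = 162
t_c = 6 > 0 → v_max = v_peak = 27/2

d=162 v_max=27/2 a_max=9/4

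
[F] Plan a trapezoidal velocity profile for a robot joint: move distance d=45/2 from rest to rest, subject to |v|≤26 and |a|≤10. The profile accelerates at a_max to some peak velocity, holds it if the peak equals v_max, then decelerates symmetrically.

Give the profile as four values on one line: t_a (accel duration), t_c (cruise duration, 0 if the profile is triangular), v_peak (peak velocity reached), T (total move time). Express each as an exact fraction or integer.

(v_max)²/a_max = 26²/10 = 338/5
45/2 < 338/5 so t_c = 0
v_peak = √(45/2·10) = √225 = 15
t_a = 15/10 = 3/2; t_c = 0
T = 2·3/2 = 3

t_a=3/2 t_c=0 v_peak=15 T=3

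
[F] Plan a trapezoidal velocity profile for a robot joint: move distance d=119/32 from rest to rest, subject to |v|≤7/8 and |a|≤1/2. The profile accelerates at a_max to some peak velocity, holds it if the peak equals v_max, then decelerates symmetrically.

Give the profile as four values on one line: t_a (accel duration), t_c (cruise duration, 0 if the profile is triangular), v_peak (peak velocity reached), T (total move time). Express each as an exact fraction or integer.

vₘ²/aₘ = (7/8)²/(1/2) = 49/32
119/32 ≥ 49/32 ⇒ cruise phase
t_a = (7/8)/(1/2) = 7/4; v_peak = 7/8
d_cruise = 119/32 − 49/32 = 35/16; t_c = (35/16)/(7/8) = 5/2
T = 2·7/4 + 5/2 = 6

t_a=7/4 t_c=5/2 v_peak=7/8 T=6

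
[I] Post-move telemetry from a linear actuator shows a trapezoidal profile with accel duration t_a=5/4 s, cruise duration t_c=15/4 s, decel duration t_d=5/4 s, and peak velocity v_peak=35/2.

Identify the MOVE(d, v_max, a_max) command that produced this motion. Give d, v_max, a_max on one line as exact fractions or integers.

a_max = (35/2)/(5/4) = 14
d_a = ½·35/2·5/4 = 175/16; d_c = 35/2·15/4 = 525/8
d = 2·175/16 + 525/8 = 175/2
t_c = 15/4 > 0 → v_max = v_peak = 35/2

d=175/2 v_max=35/2 a_max=14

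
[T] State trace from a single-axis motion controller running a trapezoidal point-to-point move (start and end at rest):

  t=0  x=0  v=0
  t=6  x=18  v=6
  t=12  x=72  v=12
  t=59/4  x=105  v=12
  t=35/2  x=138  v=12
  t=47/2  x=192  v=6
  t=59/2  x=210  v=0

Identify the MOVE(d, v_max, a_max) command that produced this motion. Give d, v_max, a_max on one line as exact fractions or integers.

final state: t=59/2, x=210, v=0 → d = 210
a_max = (6−0)/(6−0) = 1
max v = 12 over t∈[12,35/2] → v_max = 12
check: 12·(12+11/2) = 210 ✓

d=210 v_max=12 a_max=1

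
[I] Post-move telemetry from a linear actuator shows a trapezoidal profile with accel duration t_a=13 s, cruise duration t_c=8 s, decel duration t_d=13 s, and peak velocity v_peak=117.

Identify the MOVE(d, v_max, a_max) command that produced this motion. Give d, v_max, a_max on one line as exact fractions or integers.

d=2457 v_max=117 a_max=9

a_max = 117/13 = 9
d_a = ½·117·13 = 1521/2; d_c = 117·8 = 936
d = 2·1521/2 + 936 = 2457
t_c = 8 > 0 so v_max = 117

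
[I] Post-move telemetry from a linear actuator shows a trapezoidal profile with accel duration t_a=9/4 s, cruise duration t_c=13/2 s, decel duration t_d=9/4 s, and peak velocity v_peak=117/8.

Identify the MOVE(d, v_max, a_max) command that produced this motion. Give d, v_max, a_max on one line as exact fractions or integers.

a_max = (117/8)/(9/4) = 13/2
d_a = ½·117/8·9/4 = 1053/64; d_c = 117/8·13/2 = 1521/16
d = 2·1053/64 + 1521/16 = 4095/32
t_c = 13/2 > 0 ⇒ limit active, v_max = 117/8

d=4095/32 v_max=117/8 a_max=13/2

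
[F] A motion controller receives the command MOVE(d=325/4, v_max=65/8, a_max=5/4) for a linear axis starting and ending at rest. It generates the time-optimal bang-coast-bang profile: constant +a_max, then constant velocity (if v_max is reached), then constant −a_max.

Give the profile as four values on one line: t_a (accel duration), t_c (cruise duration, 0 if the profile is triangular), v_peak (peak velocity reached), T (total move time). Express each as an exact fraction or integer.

t_a=13/2 t_c=7/2 v_peak=65/8 T=33/2

v_max²/a_max = (65/8)²/(5/4) = 845/16
325/4 ≥ 845/16 ⇒ cruise phase
t_a = (65/8)/(5/4) = 13/2; v_peak = 65/8
d_cruise = 325/4 − 845/16 = 455/16; t_c = (455/16)/(65/8) = 7/2
T = 2·13/2 + 7/2 = 33/2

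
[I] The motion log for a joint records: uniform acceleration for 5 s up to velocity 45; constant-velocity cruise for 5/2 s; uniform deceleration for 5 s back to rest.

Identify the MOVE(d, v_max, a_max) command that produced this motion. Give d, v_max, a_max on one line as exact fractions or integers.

d=675/2 v_max=45 a_max=9

a_max = 45/5 = 9
d_a = ½·45·5 = 225/2; d_c = 45·5/2 = 225/2
d = 2·225/2 + 225/2 = 675/2
t_c = 5/2 > 0 → v_max = v_peak = 45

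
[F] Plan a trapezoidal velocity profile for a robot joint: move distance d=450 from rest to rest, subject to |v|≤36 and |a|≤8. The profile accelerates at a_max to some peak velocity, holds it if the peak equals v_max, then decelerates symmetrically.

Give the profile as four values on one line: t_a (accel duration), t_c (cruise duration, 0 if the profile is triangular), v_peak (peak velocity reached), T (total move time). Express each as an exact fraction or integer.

t_a=9/2 t_c=8 v_peak=36 T=17

v_max²/a_max = 36²/8 = 162
450 ≥ 162 so v_max reached
t_a = 36/8 = 9/2; v_peak = 36
d_cruise = 450 − 162 = 288; t_c = 288/36 = 8
T = 2·9/2 + 8 = 17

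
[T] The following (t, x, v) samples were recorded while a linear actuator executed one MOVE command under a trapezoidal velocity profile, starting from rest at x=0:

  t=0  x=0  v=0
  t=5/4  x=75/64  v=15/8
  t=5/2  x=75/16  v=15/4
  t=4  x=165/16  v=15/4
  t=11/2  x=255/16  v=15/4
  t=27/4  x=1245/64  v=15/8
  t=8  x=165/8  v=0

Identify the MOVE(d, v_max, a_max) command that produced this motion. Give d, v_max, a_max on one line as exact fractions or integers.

d=165/8 v_max=15/4 a_max=3/2

final state: t=8, x=165/8, v=0 → d = 165/8
a_max = (15/8−0)/(5/4−0) = 3/2
max v = 15/4 over t∈[5/2,11/2] → v_max = 15/4
check: 15/4·(5/2+3) = 165/8 ✓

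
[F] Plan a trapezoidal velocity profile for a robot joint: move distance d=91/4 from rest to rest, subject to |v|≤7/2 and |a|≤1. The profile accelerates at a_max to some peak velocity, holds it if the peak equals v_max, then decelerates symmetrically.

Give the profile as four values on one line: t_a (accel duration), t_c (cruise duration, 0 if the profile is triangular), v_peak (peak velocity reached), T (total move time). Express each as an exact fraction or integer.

t_a=7/2 t_c=3 v_peak=7/2 T=10

v_max²/a_max = (7/2)²/1 = 49/4
91/4 ≥ 49/4 → trapezoidal
t_a = (7/2)/1 = 7/2; v_peak = 7/2
d_cruise = 91/4 − 49/4 = 21/2; t_c = (21/2)/(7/2) = 3
T = 2·7/2 + 3 = 10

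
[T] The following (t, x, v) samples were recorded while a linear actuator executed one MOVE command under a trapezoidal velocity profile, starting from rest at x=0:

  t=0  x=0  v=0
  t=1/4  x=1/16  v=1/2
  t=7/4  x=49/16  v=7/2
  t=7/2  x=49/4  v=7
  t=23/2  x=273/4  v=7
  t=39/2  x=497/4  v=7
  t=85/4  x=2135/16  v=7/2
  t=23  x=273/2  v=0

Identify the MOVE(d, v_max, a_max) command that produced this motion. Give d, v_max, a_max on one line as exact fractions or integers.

final state: t=23, x=273/2, v=0 → d = 273/2
a_max = (1/2−0)/(1/4−0) = 2
max v = 7 over t∈[7/2,39/2] → v_max = 7
check: 7·(7/2+16) = 273/2 ✓

d=273/2 v_max=7 a_max=2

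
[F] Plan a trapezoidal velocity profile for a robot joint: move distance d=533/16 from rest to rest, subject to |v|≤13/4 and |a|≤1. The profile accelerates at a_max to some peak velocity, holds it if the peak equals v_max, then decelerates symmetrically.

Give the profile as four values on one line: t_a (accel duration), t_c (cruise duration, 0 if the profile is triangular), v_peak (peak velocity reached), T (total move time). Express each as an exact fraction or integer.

t_a=13/4 t_c=7 v_peak=13/4 T=27/2

vₘ²/aₘ = (13/4)²/1 = 169/16
533/16 ≥ 169/16 so v_max reached
t_a = (13/4)/1 = 13/4; v_peak = 13/4
d_cruise = 533/16 − 169/16 = 91/4; t_c = (91/4)/(13/4) = 7
T = 2·13/4 + 7 = 27/2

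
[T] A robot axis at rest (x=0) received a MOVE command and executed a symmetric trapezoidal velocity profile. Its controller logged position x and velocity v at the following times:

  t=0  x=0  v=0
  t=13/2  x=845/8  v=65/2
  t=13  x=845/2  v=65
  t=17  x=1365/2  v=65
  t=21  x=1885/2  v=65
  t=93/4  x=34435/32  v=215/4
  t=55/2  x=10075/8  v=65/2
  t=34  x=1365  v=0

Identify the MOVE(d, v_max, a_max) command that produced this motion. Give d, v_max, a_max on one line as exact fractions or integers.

final state: t=34, x=1365, v=0 → d = 1365
a_max = (65/2−0)/(13/2−0) = 5
max v = 65 over t∈[13,21] → v_max = 65
check: 65·(13+8) = 1365 ✓

d=1365 v_max=65 a_max=5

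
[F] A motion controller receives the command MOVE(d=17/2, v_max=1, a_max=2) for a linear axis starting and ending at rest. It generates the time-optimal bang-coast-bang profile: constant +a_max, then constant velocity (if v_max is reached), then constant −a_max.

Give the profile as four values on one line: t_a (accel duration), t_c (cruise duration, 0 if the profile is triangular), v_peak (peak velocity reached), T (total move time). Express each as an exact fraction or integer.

v_max²/a_max = 1²/2 = 1/2
17/2 ≥ 1/2 ⇒ cruise phase
t_a = 1/2; v_peak = 1
d_cruise = 17/2 − 1/2 = 8; t_c = 8/1 = 8
T = 2·1/2 + 8 = 9

t_a=1/2 t_c=8 v_peak=1 T=9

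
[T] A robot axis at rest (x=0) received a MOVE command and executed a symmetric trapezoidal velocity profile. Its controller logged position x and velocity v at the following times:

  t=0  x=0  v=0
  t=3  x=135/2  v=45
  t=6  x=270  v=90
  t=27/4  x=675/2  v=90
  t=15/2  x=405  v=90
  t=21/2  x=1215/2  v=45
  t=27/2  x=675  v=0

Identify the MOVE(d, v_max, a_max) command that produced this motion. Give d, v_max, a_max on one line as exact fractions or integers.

d=675 v_max=90 a_max=15

final state: t=27/2, x=675, v=0 → d = 675
a_max = (45−0)/(3−0) = 15
max v = 90 over t∈[6,15/2] → v_max = 90
check: 90·(6+3/2) = 675 ✓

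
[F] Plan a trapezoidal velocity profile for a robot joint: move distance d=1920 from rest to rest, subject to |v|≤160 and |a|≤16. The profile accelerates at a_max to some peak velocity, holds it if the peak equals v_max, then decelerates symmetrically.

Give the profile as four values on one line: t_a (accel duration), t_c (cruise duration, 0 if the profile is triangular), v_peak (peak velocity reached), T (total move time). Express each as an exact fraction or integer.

t_a=10 t_c=2 v_peak=160 T=22

v_max²/a_max = 160²/16 = 1600
1920 ≥ 1600 so v_max reached
t_a = 160/16 = 10; v_peak = 160
d_cruise = 1920 − 1600 = 320; t_c = 320/160 = 2
T = 2·10 + 2 = 22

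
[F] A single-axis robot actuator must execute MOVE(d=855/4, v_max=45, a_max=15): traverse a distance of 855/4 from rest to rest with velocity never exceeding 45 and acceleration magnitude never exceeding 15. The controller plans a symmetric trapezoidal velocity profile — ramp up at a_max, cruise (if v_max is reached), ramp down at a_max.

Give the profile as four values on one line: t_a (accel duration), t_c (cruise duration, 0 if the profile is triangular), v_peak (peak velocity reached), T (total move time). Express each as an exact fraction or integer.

v_max²/a_max = 45²/15 = 135
855/4 ≥ 135 so v_max reached
t_a = 45/15 = 3; v_peak = 45
d_cruise = 855/4 − 135 = 315/4; t_c = (315/4)/45 = 7/4
T = 2·3 + 7/4 = 31/4

t_a=3 t_c=7/4 v_peak=45 T=31/4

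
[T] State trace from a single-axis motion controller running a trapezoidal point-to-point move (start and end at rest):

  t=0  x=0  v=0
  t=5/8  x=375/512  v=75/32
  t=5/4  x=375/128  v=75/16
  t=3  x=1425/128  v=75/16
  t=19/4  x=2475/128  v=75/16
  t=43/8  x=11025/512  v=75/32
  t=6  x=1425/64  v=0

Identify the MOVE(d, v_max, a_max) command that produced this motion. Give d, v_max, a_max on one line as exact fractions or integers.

final state: t=6, x=1425/64, v=0 → d = 1425/64
a_max = (75/32−0)/(5/8−0) = 15/4
max v = 75/16 over t∈[5/4,19/4] → v_max = 75/16
check: 75/16·(5/4+7/2) = 1425/64 ✓

d=1425/64 v_max=75/16 a_max=15/4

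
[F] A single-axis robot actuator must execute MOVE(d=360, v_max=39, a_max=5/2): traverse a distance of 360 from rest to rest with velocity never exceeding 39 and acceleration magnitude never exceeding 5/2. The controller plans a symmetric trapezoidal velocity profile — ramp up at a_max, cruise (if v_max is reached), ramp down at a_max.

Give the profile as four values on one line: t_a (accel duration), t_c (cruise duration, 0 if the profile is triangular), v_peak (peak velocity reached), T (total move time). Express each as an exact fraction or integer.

t_a=12 t_c=0 v_peak=30 T=24

(v_max)²/a_max = 39²/(5/2) = 3042/5
360 < 3042/5 → triangular
v_peak = √(360·5/2) = √900 = 30
t_a = 30/(5/2) = 12; t_c = 0
T = 2·12 = 24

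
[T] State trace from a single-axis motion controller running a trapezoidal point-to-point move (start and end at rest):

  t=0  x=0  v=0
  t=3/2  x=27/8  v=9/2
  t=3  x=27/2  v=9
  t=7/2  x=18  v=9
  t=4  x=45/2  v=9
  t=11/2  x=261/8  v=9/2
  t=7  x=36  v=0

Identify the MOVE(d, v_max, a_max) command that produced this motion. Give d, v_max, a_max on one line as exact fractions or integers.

d=36 v_max=9 a_max=3

final state: t=7, x=36, v=0 → d = 36
a_max = (9/2−0)/(3/2−0) = 3
max v = 9 over t∈[3,4] → v_max = 9
check: 9·(3+1) = 36 ✓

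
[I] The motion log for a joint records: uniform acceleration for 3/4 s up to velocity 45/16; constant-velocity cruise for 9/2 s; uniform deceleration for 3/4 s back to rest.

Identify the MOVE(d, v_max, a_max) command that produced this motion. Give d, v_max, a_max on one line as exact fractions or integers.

d=945/64 v_max=45/16 a_max=15/4

a_max = (45/16)/(3/4) = 15/4
d_a = ½·45/16·3/4 = 135/128; d_c = 45/16·9/2 = 405/32
d = 2·135/128 + 405/32 = 945/64
t_c = 9/2 > 0 → v_max = v_peak = 45/16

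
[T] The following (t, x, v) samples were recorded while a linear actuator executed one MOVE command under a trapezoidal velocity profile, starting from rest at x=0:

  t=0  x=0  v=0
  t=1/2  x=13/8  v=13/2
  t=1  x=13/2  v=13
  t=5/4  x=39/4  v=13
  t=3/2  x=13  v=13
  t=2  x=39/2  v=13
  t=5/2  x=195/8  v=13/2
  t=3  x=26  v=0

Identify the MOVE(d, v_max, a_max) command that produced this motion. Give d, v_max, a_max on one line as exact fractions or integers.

d=26 v_max=13 a_max=13

final state: t=3, x=26, v=0 → d = 26
a_max = (13/2−0)/(1/2−0) = 13
max v = 13 over t∈[1,2] → v_max = 13
check: 13·(1+1) = 26 ✓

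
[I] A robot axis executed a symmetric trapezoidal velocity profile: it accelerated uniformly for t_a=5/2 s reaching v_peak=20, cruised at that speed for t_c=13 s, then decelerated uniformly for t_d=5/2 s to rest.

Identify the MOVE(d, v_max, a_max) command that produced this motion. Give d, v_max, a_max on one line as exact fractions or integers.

a_max = 20/(5/2) = 8
d_a = ½·20·5/2 = 25; d_c = 20·13 = 260
d = 2·25 + 260 = 310
t_c = 13 > 0 ⇒ limit active, v_max = 20

d=310 v_max=20 a_max=8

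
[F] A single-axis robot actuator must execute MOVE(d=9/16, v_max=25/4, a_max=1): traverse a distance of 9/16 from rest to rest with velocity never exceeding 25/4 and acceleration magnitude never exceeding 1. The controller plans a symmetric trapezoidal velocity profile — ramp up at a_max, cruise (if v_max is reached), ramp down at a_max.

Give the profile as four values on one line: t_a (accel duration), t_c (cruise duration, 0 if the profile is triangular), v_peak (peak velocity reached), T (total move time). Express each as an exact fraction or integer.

t_a=3/4 t_c=0 v_peak=3/4 T=3/2

v_max²/a_max = (25/4)²/1 = 625/16
9/16 < 625/16 ⇒ no cruise
v_peak = √(9/16·1) = √(9/16) = 3/4
t_a = (3/4)/1 = 3/4; t_c = 0
T = 2·3/4 = 3/2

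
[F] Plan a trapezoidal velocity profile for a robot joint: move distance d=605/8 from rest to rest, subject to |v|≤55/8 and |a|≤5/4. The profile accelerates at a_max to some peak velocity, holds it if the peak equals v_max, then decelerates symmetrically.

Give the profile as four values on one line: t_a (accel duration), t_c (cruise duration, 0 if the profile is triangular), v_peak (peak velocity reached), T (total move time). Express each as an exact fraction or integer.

t_a=11/2 t_c=11/2 v_peak=55/8 T=33/2

v_max²/a_max = (55/8)²/(5/4) = 605/16
605/8 ≥ 605/16 ⇒ cruise phase
t_a = (55/8)/(5/4) = 11/2; v_peak = 55/8
d_cruise = 605/8 − 605/16 = 605/16; t_c = (605/16)/(55/8) = 11/2
T = 2·11/2 + 11/2 = 33/2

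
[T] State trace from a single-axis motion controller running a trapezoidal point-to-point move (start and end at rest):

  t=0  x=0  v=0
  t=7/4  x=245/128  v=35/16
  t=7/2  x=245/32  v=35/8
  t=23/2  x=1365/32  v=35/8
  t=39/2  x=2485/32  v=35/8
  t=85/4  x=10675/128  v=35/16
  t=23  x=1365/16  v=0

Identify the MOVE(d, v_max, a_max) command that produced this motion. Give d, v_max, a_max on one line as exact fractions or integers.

final state: t=23, x=1365/16, v=0 → d = 1365/16
a_max = (35/16−0)/(7/4−0) = 5/4
max v = 35/8 over t∈[7/2,39/2] → v_max = 35/8
check: 35/8·(7/2+16) = 1365/16 ✓

d=1365/16 v_max=35/8 a_max=5/4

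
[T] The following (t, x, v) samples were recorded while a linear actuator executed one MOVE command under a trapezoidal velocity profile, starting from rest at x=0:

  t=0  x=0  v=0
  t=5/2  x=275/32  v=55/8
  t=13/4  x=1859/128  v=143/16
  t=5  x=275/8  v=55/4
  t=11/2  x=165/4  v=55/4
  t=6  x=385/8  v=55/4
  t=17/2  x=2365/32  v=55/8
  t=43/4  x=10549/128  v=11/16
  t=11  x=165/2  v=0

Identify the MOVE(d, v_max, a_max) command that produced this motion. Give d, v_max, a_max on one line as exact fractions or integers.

d=165/2 v_max=55/4 a_max=11/4

final state: t=11, x=165/2, v=0 → d = 165/2
a_max = (55/8−0)/(5/2−0) = 11/4
max v = 55/4 over t∈[5,6] → v_max = 55/4
check: 55/4·(5+1) = 165/2 ✓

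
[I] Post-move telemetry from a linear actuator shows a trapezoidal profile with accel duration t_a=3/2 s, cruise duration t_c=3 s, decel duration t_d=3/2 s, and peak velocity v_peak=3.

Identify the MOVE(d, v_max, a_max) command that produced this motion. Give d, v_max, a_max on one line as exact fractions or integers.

a_max = 3/(3/2) = 2
d_a = ½·3·3/2 = 9/4; d_c = 3·3 = 9
d = 2·9/4 + 9 = 27/2
t_c = 3 > 0 ⇒ limit active, v_max = 3

d=27/2 v_max=3 a_max=2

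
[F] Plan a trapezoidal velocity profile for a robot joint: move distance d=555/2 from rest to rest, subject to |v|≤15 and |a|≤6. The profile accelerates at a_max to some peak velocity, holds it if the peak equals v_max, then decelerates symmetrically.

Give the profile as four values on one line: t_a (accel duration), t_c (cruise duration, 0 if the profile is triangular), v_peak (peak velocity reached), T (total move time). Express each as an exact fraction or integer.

t_a=5/2 t_c=16 v_peak=15 T=21

v_max²/a_max = 15²/6 = 75/2
555/2 ≥ 75/2 → trapezoidal
t_a = 15/6 = 5/2; v_peak = 15
d_cruise = 555/2 − 75/2 = 240; t_c = 240/15 = 16
T = 2·5/2 + 16 = 21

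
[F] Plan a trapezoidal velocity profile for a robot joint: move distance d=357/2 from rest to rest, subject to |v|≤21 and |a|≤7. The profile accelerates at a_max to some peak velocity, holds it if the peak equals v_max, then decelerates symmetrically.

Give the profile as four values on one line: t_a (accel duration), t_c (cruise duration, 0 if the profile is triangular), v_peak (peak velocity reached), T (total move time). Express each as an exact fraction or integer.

v_max²/a_max = 21²/7 = 63
357/2 ≥ 63 → trapezoidal
t_a = 21/7 = 3; v_peak = 21
d_cruise = 357/2 − 63 = 231/2; t_c = (231/2)/21 = 11/2
T = 2·3 + 11/2 = 23/2

t_a=3 t_c=11/2 v_peak=21 T=23/2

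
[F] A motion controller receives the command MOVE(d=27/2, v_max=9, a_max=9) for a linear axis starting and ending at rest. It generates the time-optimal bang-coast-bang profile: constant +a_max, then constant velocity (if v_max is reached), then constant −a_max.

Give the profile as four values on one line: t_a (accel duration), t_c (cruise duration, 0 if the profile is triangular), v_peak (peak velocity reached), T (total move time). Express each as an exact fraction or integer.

vₘ²/aₘ = 9²/9 = 9
27/2 ≥ 9 so v_max reached
t_a = 9/9 = 1; v_peak = 9
d_cruise = 27/2 − 9 = 9/2; t_c = (9/2)/9 = 1/2
T = 2·1 + 1/2 = 5/2

t_a=1 t_c=1/2 v_peak=9 T=5/2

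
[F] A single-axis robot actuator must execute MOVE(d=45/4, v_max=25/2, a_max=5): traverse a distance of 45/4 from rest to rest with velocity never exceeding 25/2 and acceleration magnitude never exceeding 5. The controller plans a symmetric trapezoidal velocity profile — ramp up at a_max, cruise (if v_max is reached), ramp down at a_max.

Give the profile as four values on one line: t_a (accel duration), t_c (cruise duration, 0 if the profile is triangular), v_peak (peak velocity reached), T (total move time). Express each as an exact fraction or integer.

t_a=3/2 t_c=0 v_peak=15/2 T=3

vₘ²/aₘ = (25/2)²/5 = 125/4
45/4 < 125/4 → triangular
v_peak = √(45/4·5) = √(225/4) = 15/2
t_a = (15/2)/5 = 3/2; t_c = 0
T = 2·3/2 = 3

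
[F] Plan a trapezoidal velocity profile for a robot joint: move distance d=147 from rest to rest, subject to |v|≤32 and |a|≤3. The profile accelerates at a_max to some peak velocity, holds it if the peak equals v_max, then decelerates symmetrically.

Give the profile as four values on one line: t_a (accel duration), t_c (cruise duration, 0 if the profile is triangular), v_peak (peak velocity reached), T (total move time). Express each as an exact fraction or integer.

t_a=7 t_c=0 v_peak=21 T=14

(v_max)²/a_max = 32²/3 = 1024/3
147 < 1024/3 ⇒ no cruise
v_peak = √(147·3) = √441 = 21
t_a = 21/3 = 7; t_c = 0
T = 2·7 = 14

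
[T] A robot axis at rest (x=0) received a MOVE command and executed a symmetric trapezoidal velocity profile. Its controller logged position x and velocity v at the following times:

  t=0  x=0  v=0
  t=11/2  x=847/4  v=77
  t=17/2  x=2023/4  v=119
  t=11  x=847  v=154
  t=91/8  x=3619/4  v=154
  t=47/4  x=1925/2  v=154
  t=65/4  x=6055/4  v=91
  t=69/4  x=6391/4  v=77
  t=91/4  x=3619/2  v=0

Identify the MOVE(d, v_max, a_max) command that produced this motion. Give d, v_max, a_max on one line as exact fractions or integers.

d=3619/2 v_max=154 a_max=14

final state: t=91/4, x=3619/2, v=0 → d = 3619/2
a_max = (77−0)/(11/2−0) = 14
max v = 154 over t∈[11,47/4] → v_max = 154
check: 154·(11+3/4) = 3619/2 ✓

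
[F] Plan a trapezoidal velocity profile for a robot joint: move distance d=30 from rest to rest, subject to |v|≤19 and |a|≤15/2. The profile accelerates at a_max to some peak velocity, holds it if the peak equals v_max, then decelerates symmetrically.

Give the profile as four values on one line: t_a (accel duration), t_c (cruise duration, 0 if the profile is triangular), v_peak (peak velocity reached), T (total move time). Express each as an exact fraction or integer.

t_a=2 t_c=0 v_peak=15 T=4

vₘ²/aₘ = 19²/(15/2) = 722/15
30 < 722/15 so t_c = 0
v_peak = √(30·15/2) = √225 = 15
t_a = 15/(15/2) = 2; t_c = 0
T = 2·2 = 4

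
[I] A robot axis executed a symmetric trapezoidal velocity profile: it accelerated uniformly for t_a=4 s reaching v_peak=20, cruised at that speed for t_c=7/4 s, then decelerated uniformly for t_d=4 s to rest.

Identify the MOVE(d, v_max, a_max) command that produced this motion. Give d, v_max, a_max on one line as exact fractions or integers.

d=115 v_max=20 a_max=5

a_max = 20/4 = 5
d_a = ½·20·4 = 40; d_c = 20·7/4 = 35
d = 2·40 + 35 = 115
t_c = 7/4 > 0 → v_max = v_peak = 20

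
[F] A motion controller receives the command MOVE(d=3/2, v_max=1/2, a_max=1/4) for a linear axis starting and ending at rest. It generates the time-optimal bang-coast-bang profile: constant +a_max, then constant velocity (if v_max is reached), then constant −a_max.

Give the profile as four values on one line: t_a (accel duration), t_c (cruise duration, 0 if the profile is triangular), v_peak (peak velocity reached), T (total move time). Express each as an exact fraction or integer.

t_a=2 t_c=1 v_peak=1/2 T=5

v_max²/a_max = (1/2)²/(1/4) = 1
3/2 ≥ 1 so v_max reached
t_a = (1/2)/(1/4) = 2; v_peak = 1/2
d_cruise = 3/2 − 1 = 1/2; t_c = (1/2)/(1/2) = 1
T = 2·2 + 1 = 5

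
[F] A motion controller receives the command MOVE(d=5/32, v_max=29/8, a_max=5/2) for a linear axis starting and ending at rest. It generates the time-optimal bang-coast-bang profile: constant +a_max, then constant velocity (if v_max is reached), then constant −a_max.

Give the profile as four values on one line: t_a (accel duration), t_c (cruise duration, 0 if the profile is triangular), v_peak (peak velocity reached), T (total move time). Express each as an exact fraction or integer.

t_a=1/4 t_c=0 v_peak=5/8 T=1/2

vₘ²/aₘ = (29/8)²/(5/2) = 841/160
5/32 < 841/160 so t_c = 0
v_peak = √(5/32·5/2) = √(25/64) = 5/8
t_a = (5/8)/(5/2) = 1/4; t_c = 0
T = 2·1/4 = 1/2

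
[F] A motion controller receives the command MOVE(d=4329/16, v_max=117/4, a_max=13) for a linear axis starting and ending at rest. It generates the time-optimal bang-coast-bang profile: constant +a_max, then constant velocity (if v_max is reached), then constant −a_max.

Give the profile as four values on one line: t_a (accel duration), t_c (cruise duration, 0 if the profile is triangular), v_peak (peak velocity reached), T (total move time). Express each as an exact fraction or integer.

t_a=9/4 t_c=7 v_peak=117/4 T=23/2

(v_max)²/a_max = (117/4)²/13 = 1053/16
4329/16 ≥ 1053/16 → trapezoidal
t_a = (117/4)/13 = 9/4; v_peak = 117/4
d_cruise = 4329/16 − 1053/16 = 819/4; t_c = (819/4)/(117/4) = 7
T = 2·9/4 + 7 = 23/2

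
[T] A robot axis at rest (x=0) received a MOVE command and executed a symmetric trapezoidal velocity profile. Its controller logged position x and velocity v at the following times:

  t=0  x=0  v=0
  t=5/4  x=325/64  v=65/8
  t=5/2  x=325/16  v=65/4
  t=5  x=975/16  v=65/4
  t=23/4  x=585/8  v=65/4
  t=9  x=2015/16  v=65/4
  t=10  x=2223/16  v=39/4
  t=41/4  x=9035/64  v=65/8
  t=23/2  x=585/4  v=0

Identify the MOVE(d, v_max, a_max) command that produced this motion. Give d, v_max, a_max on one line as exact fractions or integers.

final state: t=23/2, x=585/4, v=0 → d = 585/4
a_max = (65/8−0)/(5/4−0) = 13/2
max v = 65/4 over t∈[5/2,9] → v_max = 65/4
check: 65/4·(5/2+13/2) = 585/4 ✓

d=585/4 v_max=65/4 a_max=13/2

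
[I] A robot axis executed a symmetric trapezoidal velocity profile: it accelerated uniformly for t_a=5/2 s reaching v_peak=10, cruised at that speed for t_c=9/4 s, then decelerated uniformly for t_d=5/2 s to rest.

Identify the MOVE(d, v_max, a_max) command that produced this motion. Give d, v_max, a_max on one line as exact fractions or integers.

d=95/2 v_max=10 a_max=4

a_max = 10/(5/2) = 4
d_a = ½·10·5/2 = 25/2; d_c = 10·9/4 = 45/2
d = 2·25/2 + 45/2 = 95/2
t_c = 9/4 > 0 so v_max = 10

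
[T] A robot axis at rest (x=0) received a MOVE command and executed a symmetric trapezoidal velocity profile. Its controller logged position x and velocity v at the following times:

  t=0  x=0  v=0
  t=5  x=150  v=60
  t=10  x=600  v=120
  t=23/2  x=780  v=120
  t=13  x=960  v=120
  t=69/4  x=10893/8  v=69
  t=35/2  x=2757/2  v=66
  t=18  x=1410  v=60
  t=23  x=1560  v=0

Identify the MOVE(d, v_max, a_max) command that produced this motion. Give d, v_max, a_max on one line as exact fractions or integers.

final state: t=23, x=1560, v=0 → d = 1560
a_max = (60−0)/(5−0) = 12
max v = 120 over t∈[10,13] → v_max = 120
check: 120·(10+3) = 1560 ✓

d=1560 v_max=120 a_max=12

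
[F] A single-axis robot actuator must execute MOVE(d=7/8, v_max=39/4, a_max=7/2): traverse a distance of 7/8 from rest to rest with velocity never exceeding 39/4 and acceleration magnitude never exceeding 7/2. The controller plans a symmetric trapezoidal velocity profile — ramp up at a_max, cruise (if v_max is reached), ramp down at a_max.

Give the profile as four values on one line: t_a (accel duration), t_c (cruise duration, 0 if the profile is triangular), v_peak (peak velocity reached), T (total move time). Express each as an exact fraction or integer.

t_a=1/2 t_c=0 v_peak=7/4 T=1

vₘ²/aₘ = (39/4)²/(7/2) = 1521/56
7/8 < 1521/56 ⇒ no cruise
v_peak = √(7/8·7/2) = √(49/16) = 7/4
t_a = (7/4)/(7/2) = 1/2; t_c = 0
T = 2·1/2 = 1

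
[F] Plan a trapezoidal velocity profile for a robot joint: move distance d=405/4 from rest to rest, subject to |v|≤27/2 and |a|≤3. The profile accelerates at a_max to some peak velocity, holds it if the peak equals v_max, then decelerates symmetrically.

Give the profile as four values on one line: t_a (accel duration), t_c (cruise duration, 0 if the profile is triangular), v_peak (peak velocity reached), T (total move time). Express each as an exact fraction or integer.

t_a=9/2 t_c=3 v_peak=27/2 T=12

(v_max)²/a_max = (27/2)²/3 = 243/4
405/4 ≥ 243/4 ⇒ cruise phase
t_a = (27/2)/3 = 9/2; v_peak = 27/2
d_cruise = 405/4 − 243/4 = 81/2; t_c = (81/2)/(27/2) = 3
T = 2·9/2 + 3 = 12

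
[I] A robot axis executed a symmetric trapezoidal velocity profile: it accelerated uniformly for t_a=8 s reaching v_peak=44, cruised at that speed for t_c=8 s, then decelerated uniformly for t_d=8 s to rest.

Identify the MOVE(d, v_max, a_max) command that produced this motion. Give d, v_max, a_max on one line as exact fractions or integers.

d=704 v_max=44 a_max=11/2

a_max = 44/8 = 11/2
d_a = ½·44·8 = 176; d_c = 44·8 = 352
d = 2·176 + 352 = 704
t_c = 8 > 0 ⇒ limit active, v_max = 44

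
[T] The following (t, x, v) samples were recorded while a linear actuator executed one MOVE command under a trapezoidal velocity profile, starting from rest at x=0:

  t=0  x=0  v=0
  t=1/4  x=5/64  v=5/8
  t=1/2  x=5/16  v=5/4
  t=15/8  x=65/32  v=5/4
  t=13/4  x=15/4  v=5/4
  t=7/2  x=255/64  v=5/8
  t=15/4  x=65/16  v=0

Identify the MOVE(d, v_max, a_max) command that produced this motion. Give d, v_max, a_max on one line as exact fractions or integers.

d=65/16 v_max=5/4 a_max=5/2

final state: t=15/4, x=65/16, v=0 → d = 65/16
a_max = (5/8−0)/(1/4−0) = 5/2
max v = 5/4 over t∈[1/2,13/4] → v_max = 5/4
check: 5/4·(1/2+11/4) = 65/16 ✓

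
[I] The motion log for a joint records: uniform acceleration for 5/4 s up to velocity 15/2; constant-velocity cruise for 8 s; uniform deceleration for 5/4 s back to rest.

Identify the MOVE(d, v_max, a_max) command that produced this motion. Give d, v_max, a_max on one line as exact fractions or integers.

d=555/8 v_max=15/2 a_max=6

a_max = (15/2)/(5/4) = 6
d_a = ½·15/2·5/4 = 75/16; d_c = 15/2·8 = 60
d = 2·75/16 + 60 = 555/8
t_c = 8 > 0 so v_max = 15/2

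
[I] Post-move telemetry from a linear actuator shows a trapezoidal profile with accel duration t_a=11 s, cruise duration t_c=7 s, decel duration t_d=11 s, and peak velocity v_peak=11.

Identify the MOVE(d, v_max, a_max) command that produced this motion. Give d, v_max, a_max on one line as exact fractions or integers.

a_max = 11/11 = 1
d_a = ½·11·11 = 121/2; d_c = 11·7 = 77
d = 2·121/2 + 77 = 198
t_c = 7 > 0 → v_max = v_peak = 11

d=198 v_max=11 a_max=1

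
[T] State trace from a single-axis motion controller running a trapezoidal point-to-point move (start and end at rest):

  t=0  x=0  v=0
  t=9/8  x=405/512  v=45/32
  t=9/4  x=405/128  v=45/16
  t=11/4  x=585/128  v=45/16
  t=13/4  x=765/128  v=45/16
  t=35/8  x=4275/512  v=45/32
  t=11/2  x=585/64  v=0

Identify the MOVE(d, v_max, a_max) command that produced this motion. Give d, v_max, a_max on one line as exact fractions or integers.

final state: t=11/2, x=585/64, v=0 → d = 585/64
a_max = (45/32−0)/(9/8−0) = 5/4
max v = 45/16 over t∈[9/4,13/4] → v_max = 45/16
check: 45/16·(9/4+1) = 585/64 ✓

d=585/64 v_max=45/16 a_max=5/4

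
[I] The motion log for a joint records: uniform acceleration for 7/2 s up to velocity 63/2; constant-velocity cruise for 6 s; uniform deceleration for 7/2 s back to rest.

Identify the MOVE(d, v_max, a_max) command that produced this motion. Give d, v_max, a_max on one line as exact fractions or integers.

d=1197/4 v_max=63/2 a_max=9

a_max = (63/2)/(7/2) = 9
d_a = ½·63/2·7/2 = 441/8; d_c = 63/2·6 = 189
d = 2·441/8 + 189 = 1197/4
t_c = 6 > 0 ⇒ limit active, v_max = 63/2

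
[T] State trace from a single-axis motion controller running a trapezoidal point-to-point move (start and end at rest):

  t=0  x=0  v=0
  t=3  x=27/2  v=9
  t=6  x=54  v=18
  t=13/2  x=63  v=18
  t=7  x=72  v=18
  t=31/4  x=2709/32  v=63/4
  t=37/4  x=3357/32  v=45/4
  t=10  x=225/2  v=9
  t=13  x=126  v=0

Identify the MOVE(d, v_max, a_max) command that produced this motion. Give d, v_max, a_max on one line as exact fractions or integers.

final state: t=13, x=126, v=0 → d = 126
a_max = (9−0)/(3−0) = 3
max v = 18 over t∈[6,7] → v_max = 18
check: 18·(6+1) = 126 ✓

d=126 v_max=18 a_max=3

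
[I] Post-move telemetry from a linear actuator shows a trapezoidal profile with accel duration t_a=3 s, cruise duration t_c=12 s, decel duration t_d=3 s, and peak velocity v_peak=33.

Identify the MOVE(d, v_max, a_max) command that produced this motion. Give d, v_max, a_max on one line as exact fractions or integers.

d=495 v_max=33 a_max=11

a_max = 33/3 = 11
d_a = ½·33·3 = 99/2; d_c = 33·12 = 396
d = 2·99/2 + 396 = 495
t_c = 12 > 0 ⇒ limit active, v_max = 33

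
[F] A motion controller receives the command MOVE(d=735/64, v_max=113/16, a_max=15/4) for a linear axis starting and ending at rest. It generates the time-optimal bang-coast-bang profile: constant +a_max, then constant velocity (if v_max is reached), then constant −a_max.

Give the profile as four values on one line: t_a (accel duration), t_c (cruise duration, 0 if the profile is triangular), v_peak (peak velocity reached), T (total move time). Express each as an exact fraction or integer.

(v_max)²/a_max = (113/16)²/(15/4) = 12769/960
735/64 < 12769/960 → triangular
v_peak = √(735/64·15/4) = √(11025/256) = 105/16
t_a = (105/16)/(15/4) = 7/4; t_c = 0
T = 2·7/4 = 7/2

t_a=7/4 t_c=0 v_peak=105/16 T=7/2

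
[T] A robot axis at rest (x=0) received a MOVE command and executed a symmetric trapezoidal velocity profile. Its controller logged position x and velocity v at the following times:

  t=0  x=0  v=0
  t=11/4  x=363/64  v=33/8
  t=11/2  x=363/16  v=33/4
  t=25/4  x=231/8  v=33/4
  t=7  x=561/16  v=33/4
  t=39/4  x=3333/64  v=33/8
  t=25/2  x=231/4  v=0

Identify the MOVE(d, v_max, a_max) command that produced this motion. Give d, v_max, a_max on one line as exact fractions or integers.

d=231/4 v_max=33/4 a_max=3/2

final state: t=25/2, x=231/4, v=0 → d = 231/4
a_max = (33/8−0)/(11/4−0) = 3/2
max v = 33/4 over t∈[11/2,7] → v_max = 33/4
check: 33/4·(11/2+3/2) = 231/4 ✓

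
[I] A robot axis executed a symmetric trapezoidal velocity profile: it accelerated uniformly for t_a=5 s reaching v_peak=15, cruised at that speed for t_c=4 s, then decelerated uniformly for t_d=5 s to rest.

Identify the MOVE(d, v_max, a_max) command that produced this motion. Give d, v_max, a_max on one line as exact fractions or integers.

d=135 v_max=15 a_max=3

a_max = 15/5 = 3
d_a = ½·15·5 = 75/2; d_c = 15·4 = 60
d = 2·75/2 + 60 = 135
t_c = 4 > 0 so v_max = 15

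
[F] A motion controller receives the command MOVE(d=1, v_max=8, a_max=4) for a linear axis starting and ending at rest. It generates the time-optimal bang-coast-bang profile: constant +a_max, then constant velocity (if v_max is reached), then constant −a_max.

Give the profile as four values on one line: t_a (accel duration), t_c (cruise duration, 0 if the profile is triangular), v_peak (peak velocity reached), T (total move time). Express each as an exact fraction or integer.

t_a=1/2 t_c=0 v_peak=2 T=1

vₘ²/aₘ = 8²/4 = 16
1 < 16 ⇒ no cruise
v_peak = √(1·4) = √4 = 2
t_a = 2/4 = 1/2; t_c = 0
T = 2·1/2 = 1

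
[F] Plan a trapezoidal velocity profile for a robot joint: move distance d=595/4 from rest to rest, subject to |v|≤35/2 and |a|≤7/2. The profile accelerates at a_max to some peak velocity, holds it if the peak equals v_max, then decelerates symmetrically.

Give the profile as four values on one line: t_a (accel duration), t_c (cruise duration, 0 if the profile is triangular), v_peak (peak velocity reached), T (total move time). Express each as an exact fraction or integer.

t_a=5 t_c=7/2 v_peak=35/2 T=27/2

vₘ²/aₘ = (35/2)²/(7/2) = 175/2
595/4 ≥ 175/2 → trapezoidal
t_a = (35/2)/(7/2) = 5; v_peak = 35/2
d_cruise = 595/4 − 175/2 = 245/4; t_c = (245/4)/(35/2) = 7/2
T = 2·5 + 7/2 = 27/2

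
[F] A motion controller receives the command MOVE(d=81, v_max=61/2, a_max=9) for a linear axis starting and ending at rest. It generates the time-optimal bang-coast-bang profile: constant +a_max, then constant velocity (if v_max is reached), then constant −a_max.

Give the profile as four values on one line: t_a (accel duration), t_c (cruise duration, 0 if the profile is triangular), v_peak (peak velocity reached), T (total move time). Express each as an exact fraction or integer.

v_max²/a_max = (61/2)²/9 = 3721/36
81 < 3721/36 so t_c = 0
v_peak = √(81·9) = √729 = 27
t_a = 27/9 = 3; t_c = 0
T = 2·3 = 6

t_a=3 t_c=0 v_peak=27 T=6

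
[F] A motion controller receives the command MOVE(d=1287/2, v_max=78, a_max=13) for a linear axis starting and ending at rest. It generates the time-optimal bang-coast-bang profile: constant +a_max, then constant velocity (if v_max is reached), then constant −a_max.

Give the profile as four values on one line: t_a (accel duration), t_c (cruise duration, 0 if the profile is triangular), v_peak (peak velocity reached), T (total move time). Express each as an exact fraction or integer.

v_max²/a_max = 78²/13 = 468
1287/2 ≥ 468 → trapezoidal
t_a = 78/13 = 6; v_peak = 78
d_cruise = 1287/2 − 468 = 351/2; t_c = (351/2)/78 = 9/4
T = 2·6 + 9/4 = 57/4

t_a=6 t_c=9/4 v_peak=78 T=57/4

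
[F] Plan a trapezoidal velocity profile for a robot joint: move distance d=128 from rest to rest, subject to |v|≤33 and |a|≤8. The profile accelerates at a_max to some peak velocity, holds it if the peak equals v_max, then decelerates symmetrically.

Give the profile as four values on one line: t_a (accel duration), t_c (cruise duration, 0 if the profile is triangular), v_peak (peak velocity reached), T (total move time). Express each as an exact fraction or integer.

(v_max)²/a_max = 33²/8 = 1089/8
128 < 1089/8 ⇒ no cruise
v_peak = √(128·8) = √1024 = 32
t_a = 32/8 = 4; t_c = 0
T = 2·4 = 8

t_a=4 t_c=0 v_peak=32 T=8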